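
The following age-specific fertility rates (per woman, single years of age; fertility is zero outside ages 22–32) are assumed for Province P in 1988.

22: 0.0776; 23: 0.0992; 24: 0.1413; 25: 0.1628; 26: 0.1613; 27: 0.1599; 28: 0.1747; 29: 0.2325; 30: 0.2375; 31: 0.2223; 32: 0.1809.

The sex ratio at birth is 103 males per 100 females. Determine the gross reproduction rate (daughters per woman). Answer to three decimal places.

0.911

Proportion female at birth = 100 / (100 + 103) = 0.49261.
Sum of ASFRs = 0.0776 + 0.0992 + 0.1413 + 0.1628 + 0.1613 + 0.1599 + 0.1747 + 0.2325 + 0.2375 + 0.2223 + 0.1809 = 1.8500
TFR = 1.85
GRR = 0.49261 × 1.85 = 0.91133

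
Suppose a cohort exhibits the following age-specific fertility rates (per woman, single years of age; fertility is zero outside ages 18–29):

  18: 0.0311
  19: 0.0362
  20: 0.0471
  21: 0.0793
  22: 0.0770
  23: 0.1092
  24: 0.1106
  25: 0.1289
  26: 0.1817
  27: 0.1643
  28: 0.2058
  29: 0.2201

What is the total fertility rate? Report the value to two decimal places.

1.39

Sum of ASFRs = 0.0311 + 0.0362 + 0.0471 + 0.0793 + 0.0770 + 0.1092 + 0.1106 + 0.1289 + 0.1817 + 0.1643 + 0.2058 + 0.2201 = 1.3913
TFR = 1.3913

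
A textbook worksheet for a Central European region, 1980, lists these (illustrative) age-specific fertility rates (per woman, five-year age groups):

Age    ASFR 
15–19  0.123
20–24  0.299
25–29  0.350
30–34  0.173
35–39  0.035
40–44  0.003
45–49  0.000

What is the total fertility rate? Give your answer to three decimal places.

Sum of ASFRs = 0.123 + 0.299 + 0.350 + 0.173 + 0.035 + 0.003 + 0.000 = 0.983
TFR = 5 × 0.983 = 4.915

4.915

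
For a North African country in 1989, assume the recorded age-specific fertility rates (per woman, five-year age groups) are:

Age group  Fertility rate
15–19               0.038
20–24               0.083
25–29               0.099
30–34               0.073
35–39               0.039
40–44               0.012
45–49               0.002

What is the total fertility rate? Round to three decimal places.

Sum of ASFRs = 0.038 + 0.083 + 0.099 + 0.073 + 0.039 + 0.012 + 0.002 = 0.346
TFR = 5 × 0.346 = 1.73

1.730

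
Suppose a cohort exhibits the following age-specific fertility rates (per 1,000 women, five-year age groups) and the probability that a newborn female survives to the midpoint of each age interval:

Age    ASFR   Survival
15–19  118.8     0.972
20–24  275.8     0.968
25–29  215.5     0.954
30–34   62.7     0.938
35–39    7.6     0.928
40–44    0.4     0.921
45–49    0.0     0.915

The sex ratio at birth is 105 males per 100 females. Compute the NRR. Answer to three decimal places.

1.596

Proportion female at birth = 100 / (100 + 105) = 0.48780.
Per-age-group product (5 × ASFR × survival probability):
  15–19: 5 × 118.8/1000 × 0.972 = 0.57737
  20–24: 5 × 275.8/1000 × 0.968 = 1.33487
  25–29: 5 × 215.5/1000 × 0.954 = 1.02794
  30–34: 5 × 62.7/1000 × 0.938 = 0.29406
  35–39: 5 × 7.6/1000 × 0.928 = 0.03526
  40–44: 5 × 0.4/1000 × 0.921 = 0.00184
  45–49: 5 × 0.0/1000 × 0.915 = 0.00000
Sum = 3.27134
NRR = 0.48780 × 3.27134 = 1.59576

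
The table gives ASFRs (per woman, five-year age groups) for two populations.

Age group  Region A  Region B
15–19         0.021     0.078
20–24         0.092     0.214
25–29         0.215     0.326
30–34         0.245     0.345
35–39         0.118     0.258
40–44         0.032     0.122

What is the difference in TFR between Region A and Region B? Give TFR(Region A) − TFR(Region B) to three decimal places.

-3.100

Region A:
  Sum of ASFRs = 0.021 + 0.092 + 0.215 + 0.245 + 0.118 + 0.032 = 0.723
  TFR = 5 × 0.723 = 3.615
Region B:
  Sum of ASFRs = 0.078 + 0.214 + 0.326 + 0.345 + 0.258 + 0.122 = 1.343
  TFR = 5 × 1.343 = 6.715
Difference = 3.615 − 6.715 = -3.1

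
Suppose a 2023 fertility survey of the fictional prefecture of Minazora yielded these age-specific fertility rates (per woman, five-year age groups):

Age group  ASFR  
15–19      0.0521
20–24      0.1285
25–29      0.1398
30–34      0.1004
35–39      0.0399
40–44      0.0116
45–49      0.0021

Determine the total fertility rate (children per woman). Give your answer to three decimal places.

Sum of ASFRs = 0.0521 + 0.1285 + 0.1398 + 0.1004 + 0.0399 + 0.0116 + 0.0021 = 0.4744
TFR = 5 × 0.4744 = 2.372

2.372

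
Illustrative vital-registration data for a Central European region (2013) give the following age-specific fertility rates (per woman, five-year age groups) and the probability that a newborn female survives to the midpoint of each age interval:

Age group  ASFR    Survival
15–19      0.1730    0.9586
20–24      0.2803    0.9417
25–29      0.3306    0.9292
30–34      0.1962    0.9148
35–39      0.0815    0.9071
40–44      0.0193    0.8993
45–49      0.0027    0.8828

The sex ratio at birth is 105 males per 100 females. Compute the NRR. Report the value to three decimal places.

2.464

Proportion female at birth = 100 / (100 + 105) = 0.48780.
Per-age-group product (5 × ASFR × survival probability):
  15–19: 5 × 0.1730 × 0.9586 = 0.82919
  20–24: 5 × 0.2803 × 0.9417 = 1.31979
  25–29: 5 × 0.3306 × 0.9292 = 1.53597
  30–34: 5 × 0.1962 × 0.9148 = 0.89742
  35–39: 5 × 0.0815 × 0.9071 = 0.36964
  40–44: 5 × 0.0193 × 0.8993 = 0.08678
  45–49: 5 × 0.0027 × 0.8828 = 0.01192
Sum = 5.05071
NRR = 0.48780 × 5.05071 = 2.46374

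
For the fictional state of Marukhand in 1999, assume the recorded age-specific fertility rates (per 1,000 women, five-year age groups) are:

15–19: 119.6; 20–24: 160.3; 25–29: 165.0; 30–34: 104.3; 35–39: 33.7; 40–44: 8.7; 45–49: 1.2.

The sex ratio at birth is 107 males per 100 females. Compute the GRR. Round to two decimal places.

Proportion female at birth = 100 / (100 + 107) = 0.48309.
Sum of ASFRs = 119.6 + 160.3 + 165.0 + 104.3 + 33.7 + 8.7 + 1.2 = 592.8
TFR = 5 × 592.8 / 1000 = 2.964
GRR = 0.48309 × 2.964 = 1.43188

1.43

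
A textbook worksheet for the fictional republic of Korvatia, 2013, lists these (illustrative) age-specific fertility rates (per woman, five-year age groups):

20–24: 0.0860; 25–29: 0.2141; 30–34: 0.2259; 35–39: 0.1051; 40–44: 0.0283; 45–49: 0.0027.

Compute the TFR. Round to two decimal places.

Sum of ASFRs = 0.0860 + 0.2141 + 0.2259 + 0.1051 + 0.0283 + 0.0027 = 0.6621
TFR = 5 × 0.6621 = 3.3105

3.31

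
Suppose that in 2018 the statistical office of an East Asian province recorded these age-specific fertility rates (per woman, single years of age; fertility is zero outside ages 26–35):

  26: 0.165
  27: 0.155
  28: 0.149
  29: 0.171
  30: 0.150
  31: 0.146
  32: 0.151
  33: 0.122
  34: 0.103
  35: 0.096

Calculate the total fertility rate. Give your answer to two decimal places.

1.41

Sum of ASFRs = 0.165 + 0.155 + 0.149 + 0.171 + 0.150 + 0.146 + 0.151 + 0.122 + 0.103 + 0.096 = 1.408
TFR = 1.408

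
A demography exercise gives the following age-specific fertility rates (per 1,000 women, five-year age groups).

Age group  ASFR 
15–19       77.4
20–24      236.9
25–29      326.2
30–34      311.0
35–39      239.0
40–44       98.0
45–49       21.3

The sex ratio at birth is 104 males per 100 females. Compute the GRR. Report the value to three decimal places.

3.210

Proportion female at birth = 100 / (100 + 104) = 0.49020.
Sum of ASFRs = 77.4 + 236.9 + 326.2 + 311.0 + 239.0 + 98.0 + 21.3 = 1309.8
TFR = 5 × 1309.8 / 1000 = 6.549
GRR = 0.49020 × 6.549 = 3.21032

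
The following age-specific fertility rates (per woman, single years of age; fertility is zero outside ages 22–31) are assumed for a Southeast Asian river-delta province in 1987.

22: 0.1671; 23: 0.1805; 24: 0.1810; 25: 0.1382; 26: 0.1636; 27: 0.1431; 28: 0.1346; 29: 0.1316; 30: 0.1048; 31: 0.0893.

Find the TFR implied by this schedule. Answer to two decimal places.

Sum of ASFRs = 0.1671 + 0.1805 + 0.1810 + 0.1382 + 0.1636 + 0.1431 + 0.1346 + 0.1316 + 0.1048 + 0.0893 = 1.4338
TFR = 1.4338

1.43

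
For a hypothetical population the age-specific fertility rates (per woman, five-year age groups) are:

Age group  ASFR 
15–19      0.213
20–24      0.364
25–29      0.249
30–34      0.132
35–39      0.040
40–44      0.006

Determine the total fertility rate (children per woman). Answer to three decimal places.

Sum of ASFRs = 0.213 + 0.364 + 0.249 + 0.132 + 0.040 + 0.006 = 1.004
TFR = 5 × 1.004 = 5.02

5.020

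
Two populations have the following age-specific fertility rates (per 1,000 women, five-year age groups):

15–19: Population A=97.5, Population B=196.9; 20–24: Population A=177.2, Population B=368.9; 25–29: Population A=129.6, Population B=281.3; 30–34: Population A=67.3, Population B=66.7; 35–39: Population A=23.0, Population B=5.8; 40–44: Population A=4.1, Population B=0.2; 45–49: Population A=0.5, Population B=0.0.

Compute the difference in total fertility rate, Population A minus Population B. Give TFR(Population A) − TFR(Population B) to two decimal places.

Population A:
  Sum of ASFRs = 97.5 + 177.2 + 129.6 + 67.3 + 23.0 + 4.1 + 0.5 = 499.2
  TFR = 5 × 499.2 / 1000 = 2.496
Population B:
  Sum of ASFRs = 196.9 + 368.9 + 281.3 + 66.7 + 5.8 + 0.2 + 0.0 = 919.8
  TFR = 5 × 919.8 / 1000 = 4.599
Difference = 2.496 − 4.599 = -2.103

-2.10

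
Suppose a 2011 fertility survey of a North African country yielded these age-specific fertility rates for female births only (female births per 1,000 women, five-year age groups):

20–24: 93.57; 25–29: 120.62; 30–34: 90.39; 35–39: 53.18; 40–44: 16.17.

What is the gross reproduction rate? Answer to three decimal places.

1.870

Sum of female ASFRs = 93.57 + 120.62 + 90.39 + 53.18 + 16.17 = 373.93
GRR = 5 × 373.93 / 1000 = 1.86965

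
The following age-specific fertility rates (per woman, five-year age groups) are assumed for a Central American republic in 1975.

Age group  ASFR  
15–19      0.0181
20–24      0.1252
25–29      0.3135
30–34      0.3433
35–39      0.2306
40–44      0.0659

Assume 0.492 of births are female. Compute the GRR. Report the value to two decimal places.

Proportion female at birth = 0.492.
Sum of ASFRs = 0.0181 + 0.1252 + 0.3135 + 0.3433 + 0.2306 + 0.0659 = 1.0966
TFR = 5 × 1.0966 = 5.483
GRR = 0.492 × 5.483 = 2.69764

2.70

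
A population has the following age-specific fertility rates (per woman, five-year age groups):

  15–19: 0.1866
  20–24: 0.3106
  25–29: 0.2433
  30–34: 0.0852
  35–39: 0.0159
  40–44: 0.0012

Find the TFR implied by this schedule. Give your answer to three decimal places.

Sum of ASFRs = 0.1866 + 0.3106 + 0.2433 + 0.0852 + 0.0159 + 0.0012 = 0.8428
TFR = 5 × 0.8428 = 4.214

4.214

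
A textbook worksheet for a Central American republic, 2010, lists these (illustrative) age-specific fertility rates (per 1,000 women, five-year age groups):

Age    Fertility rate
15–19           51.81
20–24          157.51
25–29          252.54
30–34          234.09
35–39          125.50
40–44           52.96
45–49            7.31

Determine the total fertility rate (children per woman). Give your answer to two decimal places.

Sum of ASFRs = 51.81 + 157.51 + 252.54 + 234.09 + 125.50 + 52.96 + 7.31 = 881.72
TFR = 5 × 881.72 / 1000 = 4.4086

4.41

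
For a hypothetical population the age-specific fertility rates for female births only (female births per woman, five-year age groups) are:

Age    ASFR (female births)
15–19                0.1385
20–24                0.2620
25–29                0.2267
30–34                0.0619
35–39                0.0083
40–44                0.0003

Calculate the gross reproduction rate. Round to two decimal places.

3.49

Sum of female ASFRs = 0.1385 + 0.2620 + 0.2267 + 0.0619 + 0.0083 + 0.0003 = 0.6977
GRR = 5 × 0.6977 = 3.4885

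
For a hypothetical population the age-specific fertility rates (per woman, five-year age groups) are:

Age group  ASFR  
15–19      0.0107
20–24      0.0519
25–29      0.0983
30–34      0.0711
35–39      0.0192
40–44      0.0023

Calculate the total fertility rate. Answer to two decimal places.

Sum of ASFRs = 0.0107 + 0.0519 + 0.0983 + 0.0711 + 0.0192 + 0.0023 = 0.2535
TFR = 5 × 0.2535 = 1.2675

1.27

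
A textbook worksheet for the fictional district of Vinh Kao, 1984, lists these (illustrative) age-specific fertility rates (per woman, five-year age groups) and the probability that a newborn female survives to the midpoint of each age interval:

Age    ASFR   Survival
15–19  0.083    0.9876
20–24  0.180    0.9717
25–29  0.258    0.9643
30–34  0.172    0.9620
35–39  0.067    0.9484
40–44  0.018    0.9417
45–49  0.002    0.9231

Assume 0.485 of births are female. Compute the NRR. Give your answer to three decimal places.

Proportion female at birth = 0.485.
Each age group contributes 5 × ASFR × survival:
  15–19: 5 × 0.083 × 0.9876 = 0.40985
  20–24: 5 × 0.180 × 0.9717 = 0.87453
  25–29: 5 × 0.258 × 0.9643 = 1.24395
  30–34: 5 × 0.172 × 0.9620 = 0.82732
  35–39: 5 × 0.067 × 0.9484 = 0.31771
  40–44: 5 × 0.018 × 0.9417 = 0.08475
  45–49: 5 × 0.002 × 0.9231 = 0.00923
Sum = 3.76734
NRR = 0.485 × 3.76734 = 1.82716
NRR > 1, so each generation more than replaces itself.

1.827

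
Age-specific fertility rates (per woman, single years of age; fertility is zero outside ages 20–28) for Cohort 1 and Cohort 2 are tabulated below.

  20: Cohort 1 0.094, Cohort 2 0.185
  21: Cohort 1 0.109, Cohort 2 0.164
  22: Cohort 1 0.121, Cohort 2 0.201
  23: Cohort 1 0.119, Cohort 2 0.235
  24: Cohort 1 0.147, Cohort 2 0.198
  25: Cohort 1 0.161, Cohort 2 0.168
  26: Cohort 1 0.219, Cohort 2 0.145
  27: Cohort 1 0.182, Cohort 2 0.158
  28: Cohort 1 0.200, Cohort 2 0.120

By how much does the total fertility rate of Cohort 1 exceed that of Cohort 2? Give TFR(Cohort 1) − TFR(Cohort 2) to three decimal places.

Cohort 1:
  Sum of ASFRs = 0.094 + 0.109 + 0.121 + 0.119 + 0.147 + 0.161 + 0.219 + 0.182 + 0.200 = 1.352
  TFR = 1.352
Cohort 2:
  Sum of ASFRs = 0.185 + 0.164 + 0.201 + 0.235 + 0.198 + 0.168 + 0.145 + 0.158 + 0.120 = 1.574
  TFR = 1.574
Difference = 1.352 − 1.574 = -0.222

-0.222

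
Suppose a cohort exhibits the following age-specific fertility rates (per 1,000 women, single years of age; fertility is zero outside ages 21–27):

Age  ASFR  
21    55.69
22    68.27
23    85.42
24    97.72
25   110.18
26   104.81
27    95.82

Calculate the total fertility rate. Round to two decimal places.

0.62

Sum of ASFRs = 55.69 + 68.27 + 85.42 + 97.72 + 110.18 + 104.81 + 95.82 = 617.91
TFR = 617.91 / 1000 = 0.61791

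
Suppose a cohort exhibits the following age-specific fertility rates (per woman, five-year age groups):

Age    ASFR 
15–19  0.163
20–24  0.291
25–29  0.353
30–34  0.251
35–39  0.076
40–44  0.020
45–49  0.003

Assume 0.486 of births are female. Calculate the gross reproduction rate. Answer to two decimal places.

Proportion female at birth = 0.486.
Sum of ASFRs = 0.163 + 0.291 + 0.353 + 0.251 + 0.076 + 0.020 + 0.003 = 1.157
TFR = 5 × 1.157 = 5.785
GRR = 0.486 × 5.785 = 2.81151

2.81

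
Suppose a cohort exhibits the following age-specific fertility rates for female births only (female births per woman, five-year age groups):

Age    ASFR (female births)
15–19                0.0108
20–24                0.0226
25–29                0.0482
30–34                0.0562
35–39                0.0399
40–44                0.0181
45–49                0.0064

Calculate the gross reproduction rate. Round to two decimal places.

Sum of female ASFRs = 0.0108 + 0.0226 + 0.0482 + 0.0562 + 0.0399 + 0.0181 + 0.0064 = 0.2022
GRR = 5 × 0.2022 = 1.011

1.01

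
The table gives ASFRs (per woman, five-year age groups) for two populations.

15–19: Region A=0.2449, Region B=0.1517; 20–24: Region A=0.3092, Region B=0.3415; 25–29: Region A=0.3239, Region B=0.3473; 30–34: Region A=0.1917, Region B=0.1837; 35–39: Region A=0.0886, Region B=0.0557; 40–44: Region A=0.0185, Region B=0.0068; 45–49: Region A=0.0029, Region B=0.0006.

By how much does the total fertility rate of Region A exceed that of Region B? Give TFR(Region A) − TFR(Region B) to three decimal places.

Region A:
  Sum of ASFRs = 0.2449 + 0.3092 + 0.3239 + 0.1917 + 0.0886 + 0.0185 + 0.0029 = 1.1797
  TFR = 5 × 1.1797 = 5.8985
Region B:
  Sum of ASFRs = 0.1517 + 0.3415 + 0.3473 + 0.1837 + 0.0557 + 0.0068 + 0.0006 = 1.0873
  TFR = 5 × 1.0873 = 5.4365
Difference = 5.8985 − 5.4365 = 0.462

0.462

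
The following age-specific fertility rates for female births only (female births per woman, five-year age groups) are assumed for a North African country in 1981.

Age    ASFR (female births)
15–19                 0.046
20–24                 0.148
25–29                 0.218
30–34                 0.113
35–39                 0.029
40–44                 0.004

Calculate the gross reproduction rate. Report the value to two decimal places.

Sum of female ASFRs = 0.046 + 0.148 + 0.218 + 0.113 + 0.029 + 0.004 = 0.558
GRR = 5 × 0.558 = 2.79

2.79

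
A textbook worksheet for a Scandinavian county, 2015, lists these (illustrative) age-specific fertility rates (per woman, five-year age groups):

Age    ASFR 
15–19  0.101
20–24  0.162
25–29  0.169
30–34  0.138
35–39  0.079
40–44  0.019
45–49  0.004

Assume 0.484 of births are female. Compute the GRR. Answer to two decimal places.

1.63

Proportion female at birth = 0.484.
Sum of ASFRs = 0.101 + 0.162 + 0.169 + 0.138 + 0.079 + 0.019 + 0.004 = 0.672
TFR = 5 × 0.672 = 3.36
GRR = 0.484 × 3.36 = 1.62624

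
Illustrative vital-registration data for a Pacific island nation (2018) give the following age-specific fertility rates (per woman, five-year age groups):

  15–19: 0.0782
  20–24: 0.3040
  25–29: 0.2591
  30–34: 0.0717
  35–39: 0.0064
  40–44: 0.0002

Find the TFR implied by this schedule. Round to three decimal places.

Sum of ASFRs = 0.0782 + 0.3040 + 0.2591 + 0.0717 + 0.0064 + 0.0002 = 0.7196
TFR = 5 × 0.7196 = 3.598

3.598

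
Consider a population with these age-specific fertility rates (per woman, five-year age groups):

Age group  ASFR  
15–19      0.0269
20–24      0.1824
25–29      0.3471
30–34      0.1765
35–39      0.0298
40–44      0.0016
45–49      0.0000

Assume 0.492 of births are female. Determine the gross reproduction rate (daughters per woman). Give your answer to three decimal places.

Proportion female at birth = 0.492.
Sum of ASFRs = 0.0269 + 0.1824 + 0.3471 + 0.1765 + 0.0298 + 0.0016 + 0.0000 = 0.7643
TFR = 5 × 0.7643 = 3.8215
GRR = 0.492 × 3.8215 = 1.88018

1.880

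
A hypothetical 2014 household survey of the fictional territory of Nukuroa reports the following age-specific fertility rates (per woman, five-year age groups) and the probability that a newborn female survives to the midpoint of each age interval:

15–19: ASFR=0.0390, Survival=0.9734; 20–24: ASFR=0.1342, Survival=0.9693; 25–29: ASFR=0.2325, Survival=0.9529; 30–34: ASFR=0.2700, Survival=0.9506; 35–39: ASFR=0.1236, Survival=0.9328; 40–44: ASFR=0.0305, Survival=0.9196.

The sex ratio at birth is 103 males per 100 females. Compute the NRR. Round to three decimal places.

1.945

Proportion female at birth = 100 / (100 + 103) = 0.49261.
Weighting each age-specific rate by interval width and survival:
  15–19: 5 × 0.0390 × 0.9734 = 0.18981
  20–24: 5 × 0.1342 × 0.9693 = 0.65040
  25–29: 5 × 0.2325 × 0.9529 = 1.10775
  30–34: 5 × 0.2700 × 0.9506 = 1.28331
  35–39: 5 × 0.1236 × 0.9328 = 0.57647
  40–44: 5 × 0.0305 × 0.9196 = 0.14024
Sum = 3.94798
NRR = 0.49261 × 3.94798 = 1.94481
With NRR above 1 the population is above replacement fertility.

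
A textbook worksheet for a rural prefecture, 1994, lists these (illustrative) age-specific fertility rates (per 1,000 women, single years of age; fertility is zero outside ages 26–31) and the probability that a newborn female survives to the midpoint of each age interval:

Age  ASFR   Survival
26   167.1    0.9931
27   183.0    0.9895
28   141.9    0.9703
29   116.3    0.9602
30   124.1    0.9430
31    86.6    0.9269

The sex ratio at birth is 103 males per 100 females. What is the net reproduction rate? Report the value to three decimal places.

0.391

Proportion female at birth = 100 / (100 + 103) = 0.49261.
Each age group contributes 1 × ASFR × survival:
  26: 1 × 167.1/1000 × 0.9931 = 0.16595
  27: 1 × 183.0/1000 × 0.9895 = 0.18108
  28: 1 × 141.9/1000 × 0.9703 = 0.13769
  29: 1 × 116.3/1000 × 0.9602 = 0.11167
  30: 1 × 124.1/1000 × 0.9430 = 0.11703
  31: 1 × 86.6/1000 × 0.9269 = 0.08027
Sum = 0.79369
NRR = 0.49261 × 0.79369 = 0.39098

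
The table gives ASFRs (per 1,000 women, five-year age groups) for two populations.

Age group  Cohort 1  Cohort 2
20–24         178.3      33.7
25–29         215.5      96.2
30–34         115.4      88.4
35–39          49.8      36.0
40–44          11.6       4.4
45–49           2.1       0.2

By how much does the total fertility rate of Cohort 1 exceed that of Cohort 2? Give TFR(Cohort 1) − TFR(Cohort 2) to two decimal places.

Cohort 1:
  Sum of ASFRs = 178.3 + 215.5 + 115.4 + 49.8 + 11.6 + 2.1 = 572.7
  TFR = 5 × 572.7 / 1000 = 2.8635
Cohort 2:
  Sum of ASFRs = 33.7 + 96.2 + 88.4 + 36.0 + 4.4 + 0.2 = 258.9
  TFR = 5 × 258.9 / 1000 = 1.2945
Difference = 2.8635 − 1.2945 = 1.569

1.57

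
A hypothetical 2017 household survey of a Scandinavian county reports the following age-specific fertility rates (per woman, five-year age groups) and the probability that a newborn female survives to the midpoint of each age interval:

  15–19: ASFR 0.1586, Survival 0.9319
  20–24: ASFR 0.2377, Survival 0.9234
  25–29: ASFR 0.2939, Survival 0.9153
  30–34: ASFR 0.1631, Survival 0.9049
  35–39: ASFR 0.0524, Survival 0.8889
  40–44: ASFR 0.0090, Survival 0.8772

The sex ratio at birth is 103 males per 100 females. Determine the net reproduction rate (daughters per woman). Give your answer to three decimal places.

2.065

Proportion female at birth = 100 / (100 + 103) = 0.49261.
Survival-weighted fertility by age (5·fₓ·Sₓ):
  15–19: 5 × 0.1586 × 0.9319 = 0.73900
  20–24: 5 × 0.2377 × 0.9234 = 1.09746
  25–29: 5 × 0.2939 × 0.9153 = 1.34503
  30–34: 5 × 0.1631 × 0.9049 = 0.73795
  35–39: 5 × 0.0524 × 0.8889 = 0.23289
  40–44: 5 × 0.0090 × 0.8772 = 0.03947
Sum = 4.19180
NRR = 0.49261 × 4.19180 = 2.06492
With NRR above 1 the population is above replacement fertility.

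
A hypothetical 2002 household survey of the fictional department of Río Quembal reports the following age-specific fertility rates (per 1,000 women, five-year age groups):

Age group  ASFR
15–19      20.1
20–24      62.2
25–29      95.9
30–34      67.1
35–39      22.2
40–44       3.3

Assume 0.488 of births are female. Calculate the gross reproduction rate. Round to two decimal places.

Proportion female at birth = 0.488.
Sum of ASFRs = 20.1 + 62.2 + 95.9 + 67.1 + 22.2 + 3.3 = 270.8
TFR = 5 × 270.8 / 1000 = 1.354
GRR = 0.488 × 1.354 = 0.66075

0.66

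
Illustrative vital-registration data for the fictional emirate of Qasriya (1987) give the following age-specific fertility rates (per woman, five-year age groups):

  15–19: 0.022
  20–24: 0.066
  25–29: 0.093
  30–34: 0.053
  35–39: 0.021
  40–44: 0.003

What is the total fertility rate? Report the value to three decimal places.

1.290

Sum of ASFRs = 0.022 + 0.066 + 0.093 + 0.053 + 0.021 + 0.003 = 0.258
TFR = 5 × 0.258 = 1.29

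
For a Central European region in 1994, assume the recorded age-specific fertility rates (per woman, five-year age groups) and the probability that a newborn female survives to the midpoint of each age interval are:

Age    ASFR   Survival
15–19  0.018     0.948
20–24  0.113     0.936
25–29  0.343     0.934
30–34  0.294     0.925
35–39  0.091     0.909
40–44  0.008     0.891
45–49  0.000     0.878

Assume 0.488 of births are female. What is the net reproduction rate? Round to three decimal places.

Proportion female at birth = 0.488.
Weighting each age-specific rate by interval width and survival:
  15–19: 5 × 0.018 × 0.948 = 0.08532
  20–24: 5 × 0.113 × 0.936 = 0.52884
  25–29: 5 × 0.343 × 0.934 = 1.60181
  30–34: 5 × 0.294 × 0.925 = 1.35975
  35–39: 5 × 0.091 × 0.909 = 0.41360
  40–44: 5 × 0.008 × 0.891 = 0.03564
  45–49: 5 × 0.000 × 0.878 = 0.00000
Sum = 4.02496
NRR = 0.488 × 4.02496 = 1.96418

1.964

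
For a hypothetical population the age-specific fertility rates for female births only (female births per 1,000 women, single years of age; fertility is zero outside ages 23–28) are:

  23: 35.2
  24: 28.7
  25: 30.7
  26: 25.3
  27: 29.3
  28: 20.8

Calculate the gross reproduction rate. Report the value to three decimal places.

Sum of female ASFRs = 35.2 + 28.7 + 30.7 + 25.3 + 29.3 + 20.8 = 170.0
GRR = 170.0 / 1000 = 0.17

0.170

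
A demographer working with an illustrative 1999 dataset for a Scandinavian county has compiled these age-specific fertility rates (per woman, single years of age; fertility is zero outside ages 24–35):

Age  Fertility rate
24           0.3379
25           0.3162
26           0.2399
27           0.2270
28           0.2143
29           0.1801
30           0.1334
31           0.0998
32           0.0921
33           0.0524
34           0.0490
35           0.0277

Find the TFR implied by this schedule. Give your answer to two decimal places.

Sum of ASFRs = 0.3379 + 0.3162 + 0.2399 + 0.2270 + 0.2143 + 0.1801 + 0.1334 + 0.0998 + 0.0921 + 0.0524 + 0.0490 + 0.0277 = 1.9698
TFR = 1.9698

1.97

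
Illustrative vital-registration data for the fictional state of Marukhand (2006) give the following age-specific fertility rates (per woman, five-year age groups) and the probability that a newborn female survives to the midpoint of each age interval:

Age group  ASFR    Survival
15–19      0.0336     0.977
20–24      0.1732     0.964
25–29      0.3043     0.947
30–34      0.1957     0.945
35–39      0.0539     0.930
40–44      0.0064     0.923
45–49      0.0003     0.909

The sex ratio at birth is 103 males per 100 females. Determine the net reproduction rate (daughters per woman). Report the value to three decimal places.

1.796

Proportion female at birth = 100 / (100 + 103) = 0.49261.
Each age group contributes 5 × ASFR × survival:
  15–19: 5 × 0.0336 × 0.977 = 0.16414
  20–24: 5 × 0.1732 × 0.964 = 0.83482
  25–29: 5 × 0.3043 × 0.947 = 1.44086
  30–34: 5 × 0.1957 × 0.945 = 0.92468
  35–39: 5 × 0.0539 × 0.930 = 0.25064
  40–44: 5 × 0.0064 × 0.923 = 0.02954
  45–49: 5 × 0.0003 × 0.909 = 0.00136
Sum = 3.64604
NRR = 0.49261 × 3.64604 = 1.79608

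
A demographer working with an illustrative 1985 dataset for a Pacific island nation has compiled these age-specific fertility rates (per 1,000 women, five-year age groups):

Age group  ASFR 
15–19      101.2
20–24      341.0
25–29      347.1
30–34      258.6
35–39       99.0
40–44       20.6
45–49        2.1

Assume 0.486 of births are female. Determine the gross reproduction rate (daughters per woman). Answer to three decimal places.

Proportion female at birth = 0.486.
Sum of ASFRs = 101.2 + 341.0 + 347.1 + 258.6 + 99.0 + 20.6 + 2.1 = 1169.6
TFR = 5 × 1169.6 / 1000 = 5.848
GRR = 0.486 × 5.848 = 2.84213

2.842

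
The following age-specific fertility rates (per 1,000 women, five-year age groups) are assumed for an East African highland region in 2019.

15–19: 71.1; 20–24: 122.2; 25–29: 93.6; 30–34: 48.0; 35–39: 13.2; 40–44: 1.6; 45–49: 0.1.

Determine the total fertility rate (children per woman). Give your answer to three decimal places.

1.749

Sum of ASFRs = 71.1 + 122.2 + 93.6 + 48.0 + 13.2 + 1.6 + 0.1 = 349.8
TFR = 5 × 349.8 / 1000 = 1.749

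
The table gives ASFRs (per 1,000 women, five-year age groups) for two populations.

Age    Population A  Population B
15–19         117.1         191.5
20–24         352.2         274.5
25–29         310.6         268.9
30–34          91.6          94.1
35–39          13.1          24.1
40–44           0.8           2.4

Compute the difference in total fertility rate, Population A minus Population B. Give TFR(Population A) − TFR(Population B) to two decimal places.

Population A:
  Sum of ASFRs = 117.1 + 352.2 + 310.6 + 91.6 + 13.1 + 0.8 = 885.4
  TFR = 5 × 885.4 / 1000 = 4.427
Population B:
  Sum of ASFRs = 191.5 + 274.5 + 268.9 + 94.1 + 24.1 + 2.4 = 855.5
  TFR = 5 × 855.5 / 1000 = 4.2775
Difference = 4.427 − 4.2775 = 0.1495

0.15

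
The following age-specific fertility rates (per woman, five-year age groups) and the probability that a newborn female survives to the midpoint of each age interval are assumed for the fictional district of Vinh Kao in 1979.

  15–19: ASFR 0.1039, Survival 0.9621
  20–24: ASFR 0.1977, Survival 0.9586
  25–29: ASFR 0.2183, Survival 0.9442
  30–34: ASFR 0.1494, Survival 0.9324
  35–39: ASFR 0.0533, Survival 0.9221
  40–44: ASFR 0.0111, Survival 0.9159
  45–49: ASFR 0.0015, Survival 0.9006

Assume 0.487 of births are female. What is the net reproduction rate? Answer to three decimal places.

1.694

Proportion female at birth = 0.487.
Survival-weighted fertility by age (5·fₓ·Sₓ):
  15–19: 5 × 0.1039 × 0.9621 = 0.49981
  20–24: 5 × 0.1977 × 0.9586 = 0.94758
  25–29: 5 × 0.2183 × 0.9442 = 1.03059
  30–34: 5 × 0.1494 × 0.9324 = 0.69650
  35–39: 5 × 0.0533 × 0.9221 = 0.24574
  40–44: 5 × 0.0111 × 0.9159 = 0.05083
  45–49: 5 × 0.0015 × 0.9006 = 0.00675
Sum = 3.47780
NRR = 0.487 × 3.47780 = 1.69369
With NRR above 1 the population is above replacement fertility.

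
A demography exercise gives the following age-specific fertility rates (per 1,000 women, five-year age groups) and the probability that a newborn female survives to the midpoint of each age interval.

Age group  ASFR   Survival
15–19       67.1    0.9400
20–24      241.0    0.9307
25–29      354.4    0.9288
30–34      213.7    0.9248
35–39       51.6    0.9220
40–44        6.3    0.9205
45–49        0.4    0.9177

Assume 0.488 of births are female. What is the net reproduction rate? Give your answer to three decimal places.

2.118

Proportion female at birth = 0.488.
Survival-weighted fertility by age (5·fₓ·Sₓ):
  15–19: 5 × 67.1/1000 × 0.9400 = 0.31537
  20–24: 5 × 241.0/1000 × 0.9307 = 1.12149
  25–29: 5 × 354.4/1000 × 0.9288 = 1.64583
  30–34: 5 × 213.7/1000 × 0.9248 = 0.98815
  35–39: 5 × 51.6/1000 × 0.9220 = 0.23788
  40–44: 5 × 6.3/1000 × 0.9205 = 0.02900
  45–49: 5 × 0.4/1000 × 0.9177 = 0.00184
Sum = 4.33956
NRR = 0.488 × 4.33956 = 2.11771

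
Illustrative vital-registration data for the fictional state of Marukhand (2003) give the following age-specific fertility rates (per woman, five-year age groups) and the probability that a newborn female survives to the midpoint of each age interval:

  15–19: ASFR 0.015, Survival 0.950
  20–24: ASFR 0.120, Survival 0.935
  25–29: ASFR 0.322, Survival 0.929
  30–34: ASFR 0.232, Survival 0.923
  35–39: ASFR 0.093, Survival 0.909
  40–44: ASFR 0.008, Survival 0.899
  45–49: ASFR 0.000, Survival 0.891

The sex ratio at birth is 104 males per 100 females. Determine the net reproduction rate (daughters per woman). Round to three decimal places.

Proportion female at birth = 100 / (100 + 104) = 0.49020.
Weighting each age-specific rate by interval width and survival:
  15–19: 5 × 0.015 × 0.950 = 0.07125
  20–24: 5 × 0.120 × 0.935 = 0.56100
  25–29: 5 × 0.322 × 0.929 = 1.49569
  30–34: 5 × 0.232 × 0.923 = 1.07068
  35–39: 5 × 0.093 × 0.909 = 0.42269
  40–44: 5 × 0.008 × 0.899 = 0.03596
  45–49: 5 × 0.000 × 0.891 = 0.00000
Sum = 3.65727
NRR = 0.49020 × 3.65727 = 1.79279

1.793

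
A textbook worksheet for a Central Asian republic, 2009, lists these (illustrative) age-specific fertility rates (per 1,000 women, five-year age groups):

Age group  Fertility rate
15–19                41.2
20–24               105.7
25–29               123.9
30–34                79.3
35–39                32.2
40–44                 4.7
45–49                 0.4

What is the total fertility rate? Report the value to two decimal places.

1.94

Sum of ASFRs = 41.2 + 105.7 + 123.9 + 79.3 + 32.2 + 4.7 + 0.4 = 387.4
TFR = 5 × 387.4 / 1000 = 1.937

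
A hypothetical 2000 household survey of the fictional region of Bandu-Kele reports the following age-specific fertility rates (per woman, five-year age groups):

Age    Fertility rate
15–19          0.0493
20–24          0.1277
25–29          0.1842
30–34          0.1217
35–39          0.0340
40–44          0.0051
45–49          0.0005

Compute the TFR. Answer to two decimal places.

2.61

Sum of ASFRs = 0.0493 + 0.1277 + 0.1842 + 0.1217 + 0.0340 + 0.0051 + 0.0005 = 0.5225
TFR = 5 × 0.5225 = 2.6125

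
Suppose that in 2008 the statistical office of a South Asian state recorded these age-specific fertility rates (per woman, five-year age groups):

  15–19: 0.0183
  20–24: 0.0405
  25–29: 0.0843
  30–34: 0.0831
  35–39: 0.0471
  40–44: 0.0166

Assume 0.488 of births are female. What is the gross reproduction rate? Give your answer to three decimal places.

0.707

Proportion female at birth = 0.488.
Sum of ASFRs = 0.0183 + 0.0405 + 0.0843 + 0.0831 + 0.0471 + 0.0166 = 0.2899
TFR = 5 × 0.2899 = 1.4495
GRR = 0.488 × 1.4495 = 0.70736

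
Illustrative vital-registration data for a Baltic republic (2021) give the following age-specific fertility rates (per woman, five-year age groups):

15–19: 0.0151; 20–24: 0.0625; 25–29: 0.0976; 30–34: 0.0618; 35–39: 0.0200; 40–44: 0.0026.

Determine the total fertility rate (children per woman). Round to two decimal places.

Sum of ASFRs = 0.0151 + 0.0625 + 0.0976 + 0.0618 + 0.0200 + 0.0026 = 0.2596
TFR = 5 × 0.2596 = 1.298

1.30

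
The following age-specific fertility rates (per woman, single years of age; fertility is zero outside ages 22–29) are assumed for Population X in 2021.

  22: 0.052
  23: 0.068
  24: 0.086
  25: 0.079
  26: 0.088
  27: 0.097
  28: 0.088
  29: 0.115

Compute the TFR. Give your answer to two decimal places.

Sum of ASFRs = 0.052 + 0.068 + 0.086 + 0.079 + 0.088 + 0.097 + 0.088 + 0.115 = 0.673
TFR = 0.673

0.67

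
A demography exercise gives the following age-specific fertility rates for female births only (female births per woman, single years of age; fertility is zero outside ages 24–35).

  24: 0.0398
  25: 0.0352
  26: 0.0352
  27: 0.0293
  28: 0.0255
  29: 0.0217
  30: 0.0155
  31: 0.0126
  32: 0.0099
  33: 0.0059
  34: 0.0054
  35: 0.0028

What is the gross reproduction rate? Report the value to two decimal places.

Sum of female ASFRs = 0.0398 + 0.0352 + 0.0352 + 0.0293 + 0.0255 + 0.0217 + 0.0155 + 0.0126 + 0.0099 + 0.0059 + 0.0054 + 0.0028 = 0.2388
GRR = 0.2388

0.24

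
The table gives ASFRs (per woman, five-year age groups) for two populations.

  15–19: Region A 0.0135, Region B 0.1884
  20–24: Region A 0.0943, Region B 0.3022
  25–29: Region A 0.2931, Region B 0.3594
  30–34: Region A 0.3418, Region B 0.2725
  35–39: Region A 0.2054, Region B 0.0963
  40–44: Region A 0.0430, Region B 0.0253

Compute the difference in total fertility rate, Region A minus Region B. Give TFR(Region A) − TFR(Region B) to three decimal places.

Region A:
  Sum of ASFRs = 0.0135 + 0.0943 + 0.2931 + 0.3418 + 0.2054 + 0.0430 = 0.9911
  TFR = 5 × 0.9911 = 4.9555
Region B:
  Sum of ASFRs = 0.1884 + 0.3022 + 0.3594 + 0.2725 + 0.0963 + 0.0253 = 1.2441
  TFR = 5 × 1.2441 = 6.2205
Difference = 4.9555 − 6.2205 = -1.265

-1.265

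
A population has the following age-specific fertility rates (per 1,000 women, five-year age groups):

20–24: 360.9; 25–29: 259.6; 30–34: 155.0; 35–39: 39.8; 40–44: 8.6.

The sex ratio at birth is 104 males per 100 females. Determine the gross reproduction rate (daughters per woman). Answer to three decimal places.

Proportion female at birth = 100 / (100 + 104) = 0.49020.
Sum of ASFRs = 360.9 + 259.6 + 155.0 + 39.8 + 8.6 = 823.9
TFR = 5 × 823.9 / 1000 = 4.1195
GRR = 0.49020 × 4.1195 = 2.01938

2.019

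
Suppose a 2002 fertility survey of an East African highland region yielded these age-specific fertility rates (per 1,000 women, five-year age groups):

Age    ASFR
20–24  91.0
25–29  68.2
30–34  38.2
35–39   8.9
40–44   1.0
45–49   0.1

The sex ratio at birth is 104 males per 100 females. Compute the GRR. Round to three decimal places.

Proportion female at birth = 100 / (100 + 104) = 0.49020.
Sum of ASFRs = 91.0 + 68.2 + 38.2 + 8.9 + 1.0 + 0.1 = 207.4
TFR = 5 × 207.4 / 1000 = 1.037
GRR = 0.49020 × 1.037 = 0.50834

0.508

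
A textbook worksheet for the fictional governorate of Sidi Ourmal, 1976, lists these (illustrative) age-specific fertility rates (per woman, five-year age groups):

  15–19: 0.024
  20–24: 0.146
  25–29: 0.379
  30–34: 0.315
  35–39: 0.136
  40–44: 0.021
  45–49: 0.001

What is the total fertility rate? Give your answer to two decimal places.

5.11

Sum of ASFRs = 0.024 + 0.146 + 0.379 + 0.315 + 0.136 + 0.021 + 0.001 = 1.022
TFR = 5 × 1.022 = 5.11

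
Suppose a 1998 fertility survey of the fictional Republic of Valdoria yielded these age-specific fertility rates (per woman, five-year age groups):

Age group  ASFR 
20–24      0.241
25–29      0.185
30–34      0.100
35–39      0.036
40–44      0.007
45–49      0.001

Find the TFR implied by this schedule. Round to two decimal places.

2.85

Sum of ASFRs = 0.241 + 0.185 + 0.100 + 0.036 + 0.007 + 0.001 = 0.570
TFR = 5 × 0.570 = 2.85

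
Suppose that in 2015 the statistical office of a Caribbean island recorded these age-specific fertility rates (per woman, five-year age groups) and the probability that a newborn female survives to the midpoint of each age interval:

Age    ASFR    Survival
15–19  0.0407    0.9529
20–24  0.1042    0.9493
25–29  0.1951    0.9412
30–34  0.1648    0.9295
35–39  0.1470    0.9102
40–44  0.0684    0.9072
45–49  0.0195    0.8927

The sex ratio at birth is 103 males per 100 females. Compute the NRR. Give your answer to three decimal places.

Proportion female at birth = 100 / (100 + 103) = 0.49261.
Per-age-group product (5 × ASFR × survival probability):
  15–19: 5 × 0.0407 × 0.9529 = 0.19392
  20–24: 5 × 0.1042 × 0.9493 = 0.49459
  25–29: 5 × 0.1951 × 0.9412 = 0.91814
  30–34: 5 × 0.1648 × 0.9295 = 0.76591
  35–39: 5 × 0.1470 × 0.9102 = 0.66900
  40–44: 5 × 0.0684 × 0.9072 = 0.31026
  45–49: 5 × 0.0195 × 0.8927 = 0.08704
Sum = 3.43886
NRR = 0.49261 × 3.43886 = 1.69402
NRR > 1, so each generation more than replaces itself.

1.694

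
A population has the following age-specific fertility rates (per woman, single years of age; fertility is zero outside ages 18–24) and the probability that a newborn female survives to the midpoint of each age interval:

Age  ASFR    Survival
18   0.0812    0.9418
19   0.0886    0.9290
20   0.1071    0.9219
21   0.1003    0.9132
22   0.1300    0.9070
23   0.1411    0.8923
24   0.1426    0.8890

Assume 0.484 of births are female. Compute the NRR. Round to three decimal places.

Proportion female at birth = 0.484.
Per-age-group product (1 × ASFR × survival probability):
  18: 1 × 0.0812 × 0.9418 = 0.07647
  19: 1 × 0.0886 × 0.9290 = 0.08231
  20: 1 × 0.1071 × 0.9219 = 0.09874
  21: 1 × 0.1003 × 0.9132 = 0.09159
  22: 1 × 0.1300 × 0.9070 = 0.11791
  23: 1 × 0.1411 × 0.8923 = 0.12590
  24: 1 × 0.1426 × 0.8890 = 0.12677
Sum = 0.71969
NRR = 0.484 × 0.71969 = 0.34833
With NRR below 1 the population is below replacement fertility.

0.348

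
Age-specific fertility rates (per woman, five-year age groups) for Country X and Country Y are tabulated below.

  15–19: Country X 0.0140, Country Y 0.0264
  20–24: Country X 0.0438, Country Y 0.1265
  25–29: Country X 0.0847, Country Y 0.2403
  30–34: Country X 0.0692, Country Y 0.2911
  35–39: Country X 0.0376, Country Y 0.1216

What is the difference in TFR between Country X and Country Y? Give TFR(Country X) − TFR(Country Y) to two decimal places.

Country X:
  Sum of ASFRs = 0.0140 + 0.0438 + 0.0847 + 0.0692 + 0.0376 = 0.2493
  TFR = 5 × 0.2493 = 1.2465
Country Y:
  Sum of ASFRs = 0.0264 + 0.1265 + 0.2403 + 0.2911 + 0.1216 = 0.8059
  TFR = 5 × 0.8059 = 4.0295
Difference = 1.2465 − 4.0295 = -2.783

-2.78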